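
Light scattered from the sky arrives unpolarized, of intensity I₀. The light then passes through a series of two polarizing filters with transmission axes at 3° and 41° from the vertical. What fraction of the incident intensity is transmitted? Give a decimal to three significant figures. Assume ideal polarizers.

Unpolarized light through the first polarizer → I₁ = ½ I₀, now polarized at 3°.
I₂ = I₁ cos²(41° − 3°) = 0.5 I₀ · cos²(38°) = 0.3105 I₀.
Transmitted fraction = 0.3105.

≈ 0.310 I₀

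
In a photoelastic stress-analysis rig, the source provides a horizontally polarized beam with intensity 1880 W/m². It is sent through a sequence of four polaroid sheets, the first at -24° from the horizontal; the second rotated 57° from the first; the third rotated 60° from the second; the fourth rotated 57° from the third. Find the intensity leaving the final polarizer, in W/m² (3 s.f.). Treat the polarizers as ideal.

I₁ = 1880 W/m² · cos²(24°) = 1569 W/m².
I₂ = I₁ · cos²(57°) = 1569 · 0.2966 = 465.4 W/m².
I₃ = I₂ · cos²(60°) = 465.4 · 0.25 = 116.4 W/m².
I₄ = I₃ · cos²(57°) = 116.4 · 0.2966 = 34.51 W/m².

I ≈ 34.5 W/m²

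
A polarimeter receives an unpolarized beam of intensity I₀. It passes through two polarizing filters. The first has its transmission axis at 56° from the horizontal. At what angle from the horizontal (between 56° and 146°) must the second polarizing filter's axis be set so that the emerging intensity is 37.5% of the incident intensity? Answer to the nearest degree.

Unpolarized light through the first polarizer → I₁ = ½ I₀, now polarized at 56°.
Need I₂/I₀ = 0.375, so cos²(θ − 56°) = 0.375 / 0.5 = 0.75.
θ − 56° = arccos(√0.75) = 30.0°, giving θ ≈ 56 + 30.0 = 86.0°.

θ ≈ 86°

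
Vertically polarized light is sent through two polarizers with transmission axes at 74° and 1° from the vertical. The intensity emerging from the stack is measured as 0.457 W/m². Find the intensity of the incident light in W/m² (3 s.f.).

I₀ ≈ 70.4 W/m²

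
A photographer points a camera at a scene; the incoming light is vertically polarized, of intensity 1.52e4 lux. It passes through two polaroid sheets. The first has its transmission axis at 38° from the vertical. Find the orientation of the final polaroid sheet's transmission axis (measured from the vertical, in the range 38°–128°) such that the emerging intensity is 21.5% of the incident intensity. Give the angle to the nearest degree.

By Malus's law, I₁ = I₀ cos²(38° − 0°) = I₀ cos²(38°) = 0.621 I₀.
Need I₂/I₀ = 0.215, so cos²(θ − 38°) = 0.215 / 0.621 = 0.3462.
θ − 38° = arccos(√0.3462) = 54.0°, giving θ ≈ 38 + 54.0 = 92.0°.

θ ≈ 92°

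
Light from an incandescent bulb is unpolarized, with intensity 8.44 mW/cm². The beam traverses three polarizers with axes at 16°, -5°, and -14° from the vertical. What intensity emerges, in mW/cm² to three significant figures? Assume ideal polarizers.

Unpolarized light through the first polarizer → I₁ = 8.44 mW/cm²/2 = 4.22 mW/cm², polarized at 16°.
I₂ = I₁ · cos²(21°) = 4.22 · 0.8716 = 3.678 mW/cm².
I₃ = I₂ · cos²(9°) = 3.678 · 0.9755 = 3.588 mW/cm².

I ≈ 3.59 mW/cm²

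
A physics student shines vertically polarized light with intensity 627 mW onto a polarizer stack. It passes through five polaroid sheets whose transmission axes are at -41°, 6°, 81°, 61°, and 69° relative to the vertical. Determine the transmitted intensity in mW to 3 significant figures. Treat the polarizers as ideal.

I ≈ 9.64 mW

By Malus's law, I₁ = 627 mW · cos²(41°) = 357.1 mW.
I₂ = I₁ · cos²(47°) = 357.1 · 0.4651 = 166.1 mW.
I₃ = I₂ · cos²(75°) = 166.1 · 0.06699 = 11.13 mW.
I₄ = I₃ · cos²(20°) = 11.13 · 0.883 = 9.826 mW.
I₅ = I₄ · cos²(8°) = 9.826 · 0.9806 = 9.635 mW.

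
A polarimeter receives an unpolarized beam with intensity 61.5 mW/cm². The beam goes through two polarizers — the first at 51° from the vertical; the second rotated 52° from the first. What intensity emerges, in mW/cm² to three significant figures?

I ≈ 11.7 mW/cm²

Unpolarized light through the first polarizer → I₁ = 61.5 mW/cm²/2 = 30.75 mW/cm², polarized at 51°.
I₂ = I₁ · cos²(52°) = 30.75 · 0.379 = 11.66 mW/cm².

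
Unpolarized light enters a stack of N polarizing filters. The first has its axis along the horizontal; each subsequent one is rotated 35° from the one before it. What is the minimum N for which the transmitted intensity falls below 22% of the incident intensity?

First polarizer halves the unpolarized light: factor 1/2.
Each further stage multiplies by cos²(35°) = 0.671.
After N polarizers: T = 0.5·0.671^(N−1). Require T < 0.22 ⇒ N−1 > ln(0.22/0.5)/ln(0.671) = 2.06, so N−1 ≥ 3 and N = 4.
Check: N=4 gives T = 0.1511 < 0.22; N=3 gives T = 0.2251.

N = 4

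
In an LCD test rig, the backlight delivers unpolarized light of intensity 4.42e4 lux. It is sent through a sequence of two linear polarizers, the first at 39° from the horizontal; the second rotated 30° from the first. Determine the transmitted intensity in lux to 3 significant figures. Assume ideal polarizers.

I ≈ 1.66e4 lux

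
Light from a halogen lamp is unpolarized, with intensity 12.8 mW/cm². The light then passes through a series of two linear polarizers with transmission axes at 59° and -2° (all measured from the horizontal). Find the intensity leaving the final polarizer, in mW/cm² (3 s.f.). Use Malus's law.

Unpolarized light through the first polarizer → I₁ = 12.8 mW/cm²/2 = 6.4 mW/cm², polarized at 59°.
I₂ = I₁ · cos²(61°) = 6.4 · 0.235 = 1.504 mW/cm².

I ≈ 1.50 mW/cm²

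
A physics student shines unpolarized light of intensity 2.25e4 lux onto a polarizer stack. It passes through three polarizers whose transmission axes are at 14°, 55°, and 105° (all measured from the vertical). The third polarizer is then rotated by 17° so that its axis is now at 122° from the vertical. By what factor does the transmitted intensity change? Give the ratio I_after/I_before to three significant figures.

Before rotation:
Unpolarized light through the first polarizer → I₁ = ½ I₀, now polarized at 14°.
I₂ = I₁ cos²(55° − 14°) = 0.5 I₀ · cos²(41°) = 0.2848 I₀.
I₃ = I₂ cos²(105° − 55°) = 0.2848 I₀ · cos²(50°) = 0.1177 I₀.
After rotation:
Unpolarized light through the first polarizer → I₁ = ½ I₀, now polarized at 14°.
I₂ = I₁ cos²(55° − 14°) = 0.5 I₀ · cos²(41°) = 0.2848 I₀.
I₃ = I₂ cos²(122° − 55°) = 0.2848 I₀ · cos²(67°) = 0.04348 I₀.
Ratio = 0.04348 / 0.1177 = 0.3695.

I_new/I_old ≈ 0.370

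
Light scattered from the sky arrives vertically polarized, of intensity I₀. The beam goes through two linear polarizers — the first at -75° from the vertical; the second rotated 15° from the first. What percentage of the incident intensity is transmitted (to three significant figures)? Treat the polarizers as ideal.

By Malus's law, I₁ = I₀ cos²(-75° − 0°) = I₀ cos²(75°) = 0.06699 I₀.
I₂ = I₁ cos²(15°) = 0.06699 · 0.933 I₀ = 0.0625 I₀.
That is 6.25% of the incident intensity.

≈ 6.25%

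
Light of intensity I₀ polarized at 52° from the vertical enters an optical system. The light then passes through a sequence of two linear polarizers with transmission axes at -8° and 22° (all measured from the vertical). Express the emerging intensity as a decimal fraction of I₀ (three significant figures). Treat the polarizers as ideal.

≈ 0.188 I₀

I₁ = I₀ cos²(-8° − 52°) = I₀ cos²(60°) = 0.25 I₀.
I₂ = I₁ cos²(22° + 8°) = 0.25 I₀ · cos²(30°) = 0.1875 I₀.
Transmitted fraction = 0.1875.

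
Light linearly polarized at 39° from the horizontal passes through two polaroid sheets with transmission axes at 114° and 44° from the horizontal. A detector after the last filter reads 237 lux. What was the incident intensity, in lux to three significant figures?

I₁ = I₀ cos²(114° − 39°) = I₀ cos²(75°) = 0.06699 I₀.
I₂ = I₁ cos²(44° − 114°) = 0.06699 I₀ · cos²(70°) = 0.007836 I₀.
So 237 lux = 0.007836 I₀, giving I₀ = 237/0.007836 = 3.024e+04 lux.

I₀ ≈ 3.02e4 lux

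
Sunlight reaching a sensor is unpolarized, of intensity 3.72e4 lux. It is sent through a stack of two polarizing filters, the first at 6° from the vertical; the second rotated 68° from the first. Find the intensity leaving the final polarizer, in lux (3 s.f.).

Unpolarized light through the first polarizer → I₁ = 3.72e4 lux/2 = 1.86e+04 lux, polarized at 6°.
I₂ = I₁ · cos²(68°) = 1.86e+04 · 0.1403 = 2610 lux.

I ≈ 2610 lux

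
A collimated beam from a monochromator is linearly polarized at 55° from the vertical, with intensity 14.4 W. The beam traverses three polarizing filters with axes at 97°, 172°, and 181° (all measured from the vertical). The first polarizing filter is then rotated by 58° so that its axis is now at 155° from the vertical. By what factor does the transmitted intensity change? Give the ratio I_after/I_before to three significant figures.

I_new/I_old ≈ 0.745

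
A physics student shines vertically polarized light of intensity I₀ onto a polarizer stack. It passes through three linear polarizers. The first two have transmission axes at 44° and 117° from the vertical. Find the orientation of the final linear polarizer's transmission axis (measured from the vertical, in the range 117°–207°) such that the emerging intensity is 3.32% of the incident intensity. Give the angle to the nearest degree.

By Malus's law, I₁ = I₀ cos²(44° − 0°) = I₀ cos²(44°) = 0.5174 I₀.
I₂ = I₁ cos²(117° − 44°) = 0.5174 I₀ · cos²(73°) = 0.04423 I₀.
Need I₃/I₀ = 0.0332, so cos²(θ − 117°) = 0.0332 / 0.04423 = 0.7506.
θ − 117° = arccos(√0.7506) = 30.0°, giving θ ≈ 117 + 30.0 = 147.0°.

θ ≈ 147°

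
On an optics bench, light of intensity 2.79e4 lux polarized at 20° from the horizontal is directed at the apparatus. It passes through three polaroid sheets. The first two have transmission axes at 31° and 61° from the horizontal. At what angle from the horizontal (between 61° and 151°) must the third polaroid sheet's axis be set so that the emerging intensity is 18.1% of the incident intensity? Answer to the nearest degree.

θ ≈ 121°

By Malus's law, I₁ = I₀ cos²(31° − 20°) = I₀ cos²(11°) = 0.9636 I₀.
I₂ = I₁ cos²(61° − 31°) = 0.9636 I₀ · cos²(30°) = 0.7227 I₀.
Need I₃/I₀ = 0.181, so cos²(θ − 61°) = 0.181 / 0.7227 = 0.2505.
θ − 61° = arccos(√0.2505) = 60.0°, giving θ ≈ 61 + 60.0 = 121.0°.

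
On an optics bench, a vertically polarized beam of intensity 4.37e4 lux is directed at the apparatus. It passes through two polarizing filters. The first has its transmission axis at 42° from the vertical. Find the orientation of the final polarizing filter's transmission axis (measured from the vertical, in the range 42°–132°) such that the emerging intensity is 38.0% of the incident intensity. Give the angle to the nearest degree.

By Malus's law, I₁ = I₀ cos²(42° − 0°) = I₀ cos²(42°) = 0.5523 I₀.
Need I₂/I₀ = 0.38, so cos²(θ − 42°) = 0.38 / 0.5523 = 0.6881.
θ − 42° = arccos(√0.6881) = 34.0°, giving θ ≈ 42 + 34.0 = 76.0°.

θ ≈ 76°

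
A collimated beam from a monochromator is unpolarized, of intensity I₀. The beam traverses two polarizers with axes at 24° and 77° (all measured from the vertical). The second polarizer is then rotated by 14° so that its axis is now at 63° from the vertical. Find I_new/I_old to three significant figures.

Before rotation:
Unpolarized light through the first polarizer → I₁ = ½ I₀, now polarized at 24°.
I₂ = I₁ cos²(77° − 24°) = 0.5 I₀ · cos²(53°) = 0.1811 I₀.
After rotation:
Unpolarized light through the first polarizer → I₁ = ½ I₀, now polarized at 24°.
I₂ = I₁ cos²(63° − 24°) = 0.5 I₀ · cos²(39°) = 0.302 I₀.
Ratio = 0.302 / 0.1811 = 1.668.

I_new/I_old ≈ 1.67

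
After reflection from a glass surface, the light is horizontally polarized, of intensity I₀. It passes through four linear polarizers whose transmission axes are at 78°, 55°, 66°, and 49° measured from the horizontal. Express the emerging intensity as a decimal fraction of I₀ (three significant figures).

I₁ = I₀ cos²(78° − 0°) = I₀ cos²(78°) = 0.04323 I₀.
I₂ = I₁ cos²(55° − 78°) = 0.04323 I₀ · cos²(23°) = 0.03663 I₀.
I₃ = I₂ cos²(66° − 55°) = 0.03663 I₀ · cos²(11°) = 0.03529 I₀.
I₄ = I₃ cos²(49° − 66°) = 0.03529 I₀ · cos²(17°) = 0.03228 I₀.
Transmitted fraction = 0.03228.

≈ 0.0323 I₀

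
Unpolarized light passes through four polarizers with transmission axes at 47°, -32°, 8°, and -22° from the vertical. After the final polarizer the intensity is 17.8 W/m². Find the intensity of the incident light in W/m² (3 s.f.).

I₀ ≈ 2220 W/m²

Unpolarized light through the first polarizer → I₁ = ½ I₀, now polarized at 47°.
I₂ = I₁ cos²(-32° − 47°) = 0.5 I₀ · cos²(79°) = 0.0182 I₀.
I₃ = I₂ cos²(8° + 32°) = 0.0182 I₀ · cos²(40°) = 0.01068 I₀.
I₄ = I₃ cos²(-22° − 8°) = 0.01068 I₀ · cos²(30°) = 0.008012 I₀.
So 17.8 W/m² = 0.008012 I₀, giving I₀ = 17.8/0.008012 = 2222 W/m².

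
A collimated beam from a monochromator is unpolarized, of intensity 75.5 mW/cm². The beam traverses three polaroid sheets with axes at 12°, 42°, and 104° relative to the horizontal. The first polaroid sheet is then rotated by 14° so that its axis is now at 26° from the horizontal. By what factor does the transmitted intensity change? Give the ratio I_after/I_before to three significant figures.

I_new/I_old ≈ 1.23

Before rotation:
Unpolarized light through the first polarizer → I₁ = ½ I₀, now polarized at 12°.
I₂ = I₁ cos²(42° − 12°) = 0.5 I₀ · cos²(30°) = 0.375 I₀.
I₃ = I₂ cos²(104° − 42°) = 0.375 I₀ · cos²(62°) = 0.08265 I₀.
After rotation:
Unpolarized light through the first polarizer → I₁ = ½ I₀, now polarized at 26°.
I₂ = I₁ cos²(42° − 26°) = 0.5 I₀ · cos²(16°) = 0.462 I₀.
I₃ = I₂ cos²(104° − 42°) = 0.462 I₀ · cos²(62°) = 0.1018 I₀.
Ratio = 0.1018 / 0.08265 = 1.232.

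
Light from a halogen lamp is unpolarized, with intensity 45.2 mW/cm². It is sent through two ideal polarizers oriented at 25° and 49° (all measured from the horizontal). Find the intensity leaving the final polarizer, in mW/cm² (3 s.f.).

Unpolarized light through the first polarizer → I₁ = 45.2 mW/cm²/2 = 22.6 mW/cm², polarized at 25°.
I₂ = I₁ · cos²(24°) = 22.6 · 0.8346 = 18.86 mW/cm².

I ≈ 18.9 mW/cm²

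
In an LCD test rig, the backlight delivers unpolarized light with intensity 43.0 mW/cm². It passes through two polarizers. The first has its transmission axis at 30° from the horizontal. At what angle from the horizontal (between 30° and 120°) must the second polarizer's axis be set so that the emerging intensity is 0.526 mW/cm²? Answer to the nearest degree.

Unpolarized light through the first polarizer → I₁ = ½ I₀, now polarized at 30°.
Target fraction: 0.526 / 43.0 mW/cm² = 0.01223 of I₀.
Need I₂/I₀ = 0.01223, so cos²(θ − 30°) = 0.01223 / 0.5 = 0.02447.
θ − 30° = arccos(√0.02447) = 81.0°, giving θ ≈ 30 + 81.0 = 111.0°.

θ ≈ 111°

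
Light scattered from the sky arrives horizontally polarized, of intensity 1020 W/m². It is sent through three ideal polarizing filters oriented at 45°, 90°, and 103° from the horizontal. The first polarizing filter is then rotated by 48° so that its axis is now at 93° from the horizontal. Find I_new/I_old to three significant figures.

Before rotation:
By Malus's law, I₁ = I₀ cos²(45° − 0°) = I₀ cos²(45°) = 0.5 I₀.
I₂ = I₁ cos²(90° − 45°) = 0.5 I₀ · cos²(45°) = 0.25 I₀.
I₃ = I₂ cos²(103° − 90°) = 0.25 I₀ · cos²(13°) = 0.2373 I₀.
After rotation:
I₁ = I₀ cos²(93° − 0°) = I₀ cos²(87°) = 0.002739 I₀.
I₂ = I₁ cos²(90° − 93°) = 0.002739 I₀ · cos²(3°) = 0.002732 I₀.
I₃ = I₂ cos²(103° − 90°) = 0.002732 I₀ · cos²(13°) = 0.002593 I₀.
Ratio = 0.002593 / 0.2373 = 0.01093.

I_new/I_old ≈ 0.0109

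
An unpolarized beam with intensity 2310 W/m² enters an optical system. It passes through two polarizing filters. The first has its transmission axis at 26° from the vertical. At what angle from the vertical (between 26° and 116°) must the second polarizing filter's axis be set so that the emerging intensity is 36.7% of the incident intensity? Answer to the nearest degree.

θ ≈ 57°

Unpolarized light through the first polarizer → I₁ = ½ I₀, now polarized at 26°.
Need I₂/I₀ = 0.367, so cos²(θ − 26°) = 0.367 / 0.5 = 0.734.
θ − 26° = arccos(√0.734) = 31.0°, giving θ ≈ 26 + 31.0 = 57.0°.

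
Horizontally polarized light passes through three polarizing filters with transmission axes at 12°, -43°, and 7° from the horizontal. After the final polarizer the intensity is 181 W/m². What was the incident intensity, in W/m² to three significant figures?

I₀ ≈ 1390 W/m²

I₁ = I₀ cos²(12° − 0°) = I₀ cos²(12°) = 0.9568 I₀.
I₂ = I₁ cos²(-43° − 12°) = 0.9568 I₀ · cos²(55°) = 0.3148 I₀.
I₃ = I₂ cos²(7° + 43°) = 0.3148 I₀ · cos²(50°) = 0.1301 I₀.
So 181 W/m² = 0.1301 I₀, giving I₀ = 181/0.1301 = 1392 W/m².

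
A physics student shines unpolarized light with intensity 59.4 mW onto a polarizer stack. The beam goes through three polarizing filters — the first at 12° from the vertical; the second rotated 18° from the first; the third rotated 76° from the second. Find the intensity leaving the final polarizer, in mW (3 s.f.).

I ≈ 1.57 mW

Unpolarized light through the first polarizer → I₁ = 59.4 mW/2 = 29.7 mW, polarized at 12°.
I₂ = I₁ · cos²(18°) = 29.7 · 0.9045 = 26.86 mW.
I₃ = I₂ · cos²(76°) = 26.86 · 0.05853 = 1.572 mW.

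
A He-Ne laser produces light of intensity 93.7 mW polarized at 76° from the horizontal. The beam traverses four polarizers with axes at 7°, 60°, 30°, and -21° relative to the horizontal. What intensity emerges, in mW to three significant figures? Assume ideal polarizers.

I ≈ 1.29 mW

I₁ = 93.7 mW · cos²(69°) = 12.03 mW.
I₂ = I₁ · cos²(53°) = 12.03 · 0.3622 = 4.358 mW.
I₃ = I₂ · cos²(30°) = 4.358 · 0.75 = 3.269 mW.
I₄ = I₃ · cos²(51°) = 3.269 · 0.396 = 1.295 mW.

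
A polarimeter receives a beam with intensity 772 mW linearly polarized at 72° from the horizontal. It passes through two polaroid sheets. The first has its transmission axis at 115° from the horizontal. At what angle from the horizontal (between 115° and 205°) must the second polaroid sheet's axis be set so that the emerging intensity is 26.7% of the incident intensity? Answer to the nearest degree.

θ ≈ 160°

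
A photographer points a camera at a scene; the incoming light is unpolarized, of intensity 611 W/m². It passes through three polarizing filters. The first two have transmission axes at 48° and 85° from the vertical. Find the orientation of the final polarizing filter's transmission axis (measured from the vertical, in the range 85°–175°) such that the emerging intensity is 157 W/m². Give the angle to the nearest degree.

Unpolarized light through the first polarizer → I₁ = ½ I₀, now polarized at 48°.
I₂ = I₁ cos²(85° − 48°) = 0.5 I₀ · cos²(37°) = 0.3189 I₀.
Target fraction: 157 / 611 W/m² = 0.257 of I₀.
Need I₃/I₀ = 0.257, so cos²(θ − 85°) = 0.257 / 0.3189 = 0.8057.
θ − 85° = arccos(√0.8057) = 26.2°, giving θ ≈ 85 + 26.2 = 111.2°.

θ ≈ 111°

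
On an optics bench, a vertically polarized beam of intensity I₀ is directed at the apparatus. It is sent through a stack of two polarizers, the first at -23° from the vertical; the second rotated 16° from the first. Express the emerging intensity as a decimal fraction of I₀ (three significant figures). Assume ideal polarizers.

≈ 0.783 I₀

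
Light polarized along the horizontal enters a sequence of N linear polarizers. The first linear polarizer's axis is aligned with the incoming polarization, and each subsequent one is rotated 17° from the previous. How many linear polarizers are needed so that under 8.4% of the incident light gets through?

N = 29

First polarizer is aligned with the polarization: full transmission.
Each further stage multiplies by cos²(17°) = 0.9145.
After N polarizers: T = 0.9145^(N−1). Require T < 0.084 ⇒ N−1 > ln(0.084)/ln(0.9145) = 27.72, so N−1 ≥ 28 and N = 29.
Check: N=29 gives T = 0.08192 < 0.084; N=28 gives T = 0.08958.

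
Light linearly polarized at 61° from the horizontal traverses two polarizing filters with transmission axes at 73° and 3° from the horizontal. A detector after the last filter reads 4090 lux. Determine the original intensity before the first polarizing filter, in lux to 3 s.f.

I₀ ≈ 3.65e4 lux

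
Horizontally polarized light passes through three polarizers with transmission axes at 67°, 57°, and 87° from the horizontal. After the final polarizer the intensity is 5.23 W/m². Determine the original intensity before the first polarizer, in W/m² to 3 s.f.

I₀ ≈ 47.1 W/m²

By Malus's law, I₁ = I₀ cos²(67° − 0°) = I₀ cos²(67°) = 0.1527 I₀.
I₂ = I₁ cos²(57° − 67°) = 0.1527 I₀ · cos²(10°) = 0.1481 I₀.
I₃ = I₂ cos²(87° − 57°) = 0.1481 I₀ · cos²(30°) = 0.1111 I₀.
So 5.23 W/m² = 0.1111 I₀, giving I₀ = 5.23/0.1111 = 47.1 W/m².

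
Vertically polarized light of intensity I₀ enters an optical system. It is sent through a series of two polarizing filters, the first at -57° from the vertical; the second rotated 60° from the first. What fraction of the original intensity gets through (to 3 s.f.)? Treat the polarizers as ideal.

≈ 0.0742 I₀

By Malus's law, I₁ = I₀ cos²(-57° − 0°) = I₀ cos²(57°) = 0.2966 I₀.
I₂ = I₁ cos²(60°) = 0.2966 · 0.25 I₀ = 0.07416 I₀.
Transmitted fraction = 0.07416.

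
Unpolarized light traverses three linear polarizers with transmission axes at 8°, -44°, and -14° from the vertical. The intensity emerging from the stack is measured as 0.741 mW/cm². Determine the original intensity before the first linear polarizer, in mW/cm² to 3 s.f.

I₀ ≈ 5.21 mW/cm²

Unpolarized light through the first polarizer → I₁ = ½ I₀, now polarized at 8°.
I₂ = I₁ cos²(-44° − 8°) = 0.5 I₀ · cos²(52°) = 0.1895 I₀.
I₃ = I₂ cos²(-14° + 44°) = 0.1895 I₀ · cos²(30°) = 0.1421 I₀.
So 0.741 mW/cm² = 0.1421 I₀, giving I₀ = 0.741/0.1421 = 5.213 mW/cm².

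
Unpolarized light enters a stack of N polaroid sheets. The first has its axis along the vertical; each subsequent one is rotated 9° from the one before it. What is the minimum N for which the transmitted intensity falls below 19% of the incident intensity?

First polarizer halves the unpolarized light: factor 1/2.
Each further stage multiplies by cos²(9°) = 0.9755.
After N polarizers: T = 0.5·0.9755^(N−1). Require T < 0.19 ⇒ N−1 > ln(0.19/0.5)/ln(0.9755) = 39.05, so N−1 ≥ 40 and N = 41.
Check: N=41 gives T = 0.1856 < 0.19; N=40 gives T = 0.1902.

N = 41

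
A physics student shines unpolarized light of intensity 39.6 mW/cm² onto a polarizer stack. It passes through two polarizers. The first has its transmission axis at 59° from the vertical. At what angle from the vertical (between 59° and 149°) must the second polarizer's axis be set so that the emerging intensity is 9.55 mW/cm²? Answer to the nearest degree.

θ ≈ 105°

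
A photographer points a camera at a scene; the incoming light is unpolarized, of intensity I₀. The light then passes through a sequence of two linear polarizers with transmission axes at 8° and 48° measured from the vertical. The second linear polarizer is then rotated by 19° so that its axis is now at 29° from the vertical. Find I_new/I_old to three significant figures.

I_new/I_old ≈ 1.49

Before rotation:
Unpolarized light through the first polarizer → I₁ = ½ I₀, now polarized at 8°.
I₂ = I₁ cos²(48° − 8°) = 0.5 I₀ · cos²(40°) = 0.2934 I₀.
After rotation:
Unpolarized light through the first polarizer → I₁ = ½ I₀, now polarized at 8°.
I₂ = I₁ cos²(29° − 8°) = 0.5 I₀ · cos²(21°) = 0.4358 I₀.
Ratio = 0.4358 / 0.2934 = 1.485.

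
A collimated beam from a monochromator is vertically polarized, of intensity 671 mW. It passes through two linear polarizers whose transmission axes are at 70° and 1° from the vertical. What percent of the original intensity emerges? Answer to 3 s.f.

≈ 1.50%

I₁ = 671 mW · cos²(70°) = 78.49 mW.
I₂ = I₁ · cos²(69°) = 78.49 · 0.1284 = 10.08 mW.
That is 1.502% of the incident intensity.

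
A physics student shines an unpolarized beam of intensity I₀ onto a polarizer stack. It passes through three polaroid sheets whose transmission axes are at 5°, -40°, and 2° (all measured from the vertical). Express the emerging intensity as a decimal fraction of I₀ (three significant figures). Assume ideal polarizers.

Unpolarized light through the first polarizer → I₁ = ½ I₀, now polarized at 5°.
I₂ = I₁ cos²(-40° − 5°) = 0.5 I₀ · cos²(45°) = 0.25 I₀.
I₃ = I₂ cos²(2° + 40°) = 0.25 I₀ · cos²(42°) = 0.1381 I₀.
Transmitted fraction = 0.1381.

≈ 0.138 I₀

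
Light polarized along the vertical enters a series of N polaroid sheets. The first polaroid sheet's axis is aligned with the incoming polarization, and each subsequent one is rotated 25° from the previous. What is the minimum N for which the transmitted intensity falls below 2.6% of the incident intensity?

First polarizer is aligned with the polarization: full transmission.
Each further stage multiplies by cos²(25°) = 0.8214.
After N polarizers: T = 0.8214^(N−1). Require T < 0.026 ⇒ N−1 > ln(0.026)/ln(0.8214) = 18.55, so N−1 ≥ 19 and N = 20.
Check: N=20 gives T = 0.02379 < 0.026; N=19 gives T = 0.02897.

N = 20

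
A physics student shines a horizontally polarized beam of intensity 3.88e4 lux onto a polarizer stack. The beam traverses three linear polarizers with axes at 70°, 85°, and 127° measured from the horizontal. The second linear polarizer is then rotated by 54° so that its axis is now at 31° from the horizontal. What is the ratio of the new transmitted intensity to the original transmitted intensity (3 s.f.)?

I_new/I_old ≈ 0.0128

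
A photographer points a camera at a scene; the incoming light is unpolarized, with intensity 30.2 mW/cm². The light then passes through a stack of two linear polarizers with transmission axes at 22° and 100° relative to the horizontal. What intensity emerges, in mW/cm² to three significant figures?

I ≈ 0.653 mW/cm²

Unpolarized light through the first polarizer → I₁ = 30.2 mW/cm²/2 = 15.1 mW/cm², polarized at 22°.
I₂ = I₁ · cos²(78°) = 15.1 · 0.04323 = 0.6527 mW/cm².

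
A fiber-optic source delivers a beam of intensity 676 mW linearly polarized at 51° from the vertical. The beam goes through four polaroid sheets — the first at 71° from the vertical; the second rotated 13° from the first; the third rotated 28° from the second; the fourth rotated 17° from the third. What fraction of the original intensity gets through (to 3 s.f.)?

I/I₀ ≈ 0.598

I₁ = 676 mW · cos²(20°) = 596.9 mW.
I₂ = I₁ · cos²(13°) = 596.9 · 0.9494 = 566.7 mW.
I₃ = I₂ · cos²(28°) = 566.7 · 0.7796 = 441.8 mW.
I₄ = I₃ · cos²(17°) = 441.8 · 0.9145 = 404 mW.
Transmitted fraction = 0.5977.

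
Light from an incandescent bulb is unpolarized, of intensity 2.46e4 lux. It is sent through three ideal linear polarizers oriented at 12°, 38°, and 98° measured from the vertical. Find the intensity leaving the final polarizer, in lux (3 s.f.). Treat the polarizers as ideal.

I ≈ 2480 lux

Unpolarized light through the first polarizer → I₁ = 2.46e4 lux/2 = 1.23e+04 lux, polarized at 12°.
I₂ = I₁ · cos²(26°) = 1.23e+04 · 0.8078 = 9936 lux.
I₃ = I₂ · cos²(60°) = 9936 · 0.25 = 2484 lux.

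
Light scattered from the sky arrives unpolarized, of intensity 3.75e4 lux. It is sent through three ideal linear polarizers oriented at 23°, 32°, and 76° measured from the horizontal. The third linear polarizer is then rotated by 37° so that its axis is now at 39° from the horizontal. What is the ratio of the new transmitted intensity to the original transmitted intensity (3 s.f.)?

Before rotation:
Unpolarized light through the first polarizer → I₁ = ½ I₀, now polarized at 23°.
I₂ = I₁ cos²(32° − 23°) = 0.5 I₀ · cos²(9°) = 0.4878 I₀.
I₃ = I₂ cos²(76° − 32°) = 0.4878 I₀ · cos²(44°) = 0.2524 I₀.
After rotation:
Unpolarized light through the first polarizer → I₁ = ½ I₀, now polarized at 23°.
I₂ = I₁ cos²(32° − 23°) = 0.5 I₀ · cos²(9°) = 0.4878 I₀.
I₃ = I₂ cos²(39° − 32°) = 0.4878 I₀ · cos²(7°) = 0.4805 I₀.
Ratio = 0.4805 / 0.2524 = 1.904.

I_new/I_old ≈ 1.90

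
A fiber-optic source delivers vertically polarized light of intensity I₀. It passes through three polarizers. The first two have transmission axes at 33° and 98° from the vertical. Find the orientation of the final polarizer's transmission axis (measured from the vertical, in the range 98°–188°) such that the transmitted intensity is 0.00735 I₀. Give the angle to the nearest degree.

I₁ = I₀ cos²(33° − 0°) = I₀ cos²(33°) = 0.7034 I₀.
I₂ = I₁ cos²(98° − 33°) = 0.7034 I₀ · cos²(65°) = 0.1256 I₀.
Need I₃/I₀ = 0.00735, so cos²(θ − 98°) = 0.00735 / 0.1256 = 0.05851.
θ − 98° = arccos(√0.05851) = 76.0°, giving θ ≈ 98 + 76.0 = 174.0°.

θ ≈ 174°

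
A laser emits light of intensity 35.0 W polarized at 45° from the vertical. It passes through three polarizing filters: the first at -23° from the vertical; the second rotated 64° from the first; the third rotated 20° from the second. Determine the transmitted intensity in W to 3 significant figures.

I ≈ 0.833 W

I₁ = 35.0 W · cos²(68°) = 4.912 W.
I₂ = I₁ · cos²(64°) = 4.912 · 0.1922 = 0.9438 W.
I₃ = I₂ · cos²(20°) = 0.9438 · 0.883 = 0.8334 W.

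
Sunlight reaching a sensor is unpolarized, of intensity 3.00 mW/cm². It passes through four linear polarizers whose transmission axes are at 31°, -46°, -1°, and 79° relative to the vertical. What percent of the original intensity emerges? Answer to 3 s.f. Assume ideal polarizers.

≈ 0.0381%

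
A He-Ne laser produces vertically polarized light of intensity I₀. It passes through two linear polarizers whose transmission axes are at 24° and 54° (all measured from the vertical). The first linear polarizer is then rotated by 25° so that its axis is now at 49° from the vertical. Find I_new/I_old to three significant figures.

Before rotation:
I₁ = I₀ cos²(24° − 0°) = I₀ cos²(24°) = 0.8346 I₀.
I₂ = I₁ cos²(54° − 24°) = 0.8346 I₀ · cos²(30°) = 0.6259 I₀.
After rotation:
I₁ = I₀ cos²(49° − 0°) = I₀ cos²(49°) = 0.4304 I₀.
I₂ = I₁ cos²(54° − 49°) = 0.4304 I₀ · cos²(5°) = 0.4271 I₀.
Ratio = 0.4271 / 0.6259 = 0.6824.

I_new/I_old ≈ 0.682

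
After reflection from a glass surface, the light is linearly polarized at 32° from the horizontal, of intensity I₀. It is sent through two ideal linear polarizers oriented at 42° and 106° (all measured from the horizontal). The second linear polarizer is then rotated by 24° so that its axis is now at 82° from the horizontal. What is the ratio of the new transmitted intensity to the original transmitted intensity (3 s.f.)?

I_new/I_old ≈ 3.05

Before rotation:
By Malus's law, I₁ = I₀ cos²(42° − 32°) = I₀ cos²(10°) = 0.9698 I₀.
I₂ = I₁ cos²(106° − 42°) = 0.9698 I₀ · cos²(64°) = 0.1864 I₀.
After rotation:
I₁ = I₀ cos²(42° − 32°) = I₀ cos²(10°) = 0.9698 I₀.
I₂ = I₁ cos²(82° − 42°) = 0.9698 I₀ · cos²(40°) = 0.5691 I₀.
Ratio = 0.5691 / 0.1864 = 3.054.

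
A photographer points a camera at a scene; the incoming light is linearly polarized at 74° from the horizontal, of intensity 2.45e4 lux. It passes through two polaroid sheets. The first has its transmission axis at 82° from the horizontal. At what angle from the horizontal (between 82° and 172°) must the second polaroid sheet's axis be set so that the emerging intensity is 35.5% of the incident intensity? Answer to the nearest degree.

θ ≈ 135°

By Malus's law, I₁ = I₀ cos²(82° − 74°) = I₀ cos²(8°) = 0.9806 I₀.
Need I₂/I₀ = 0.355, so cos²(θ − 82°) = 0.355 / 0.9806 = 0.362.
θ − 82° = arccos(√0.362) = 53.0°, giving θ ≈ 82 + 53.0 = 135.0°.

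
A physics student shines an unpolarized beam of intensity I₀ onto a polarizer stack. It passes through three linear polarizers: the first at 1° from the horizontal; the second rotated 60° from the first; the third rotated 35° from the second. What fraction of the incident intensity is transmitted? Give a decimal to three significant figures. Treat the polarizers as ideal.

Unpolarized light through the first polarizer → I₁ = ½ I₀, now polarized at 1°.
I₂ = I₁ cos²(60°) = 0.5 · 0.25 I₀ = 0.125 I₀.
I₃ = I₂ cos²(35°) = 0.125 · 0.671 I₀ = 0.08388 I₀.
Transmitted fraction = 0.08388.

≈ 0.0839 I₀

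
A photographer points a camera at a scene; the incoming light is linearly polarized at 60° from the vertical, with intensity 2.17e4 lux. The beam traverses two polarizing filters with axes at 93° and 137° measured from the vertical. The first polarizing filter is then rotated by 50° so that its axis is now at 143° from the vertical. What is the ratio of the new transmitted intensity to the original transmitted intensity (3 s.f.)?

I_new/I_old ≈ 0.0404

Before rotation:
I₁ = I₀ cos²(93° − 60°) = I₀ cos²(33°) = 0.7034 I₀.
I₂ = I₁ cos²(137° − 93°) = 0.7034 I₀ · cos²(44°) = 0.364 I₀.
After rotation:
I₁ = I₀ cos²(143° − 60°) = I₀ cos²(83°) = 0.01485 I₀.
I₂ = I₁ cos²(137° − 143°) = 0.01485 I₀ · cos²(6°) = 0.01469 I₀.
Ratio = 0.01469 / 0.364 = 0.04036.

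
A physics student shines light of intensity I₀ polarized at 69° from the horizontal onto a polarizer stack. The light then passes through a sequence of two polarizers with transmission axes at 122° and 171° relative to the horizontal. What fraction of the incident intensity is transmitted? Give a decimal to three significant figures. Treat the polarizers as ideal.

≈ 0.156 I₀

By Malus's law, I₁ = I₀ cos²(122° − 69°) = I₀ cos²(53°) = 0.3622 I₀.
I₂ = I₁ cos²(171° − 122°) = 0.3622 I₀ · cos²(49°) = 0.1559 I₀.
Transmitted fraction = 0.1559.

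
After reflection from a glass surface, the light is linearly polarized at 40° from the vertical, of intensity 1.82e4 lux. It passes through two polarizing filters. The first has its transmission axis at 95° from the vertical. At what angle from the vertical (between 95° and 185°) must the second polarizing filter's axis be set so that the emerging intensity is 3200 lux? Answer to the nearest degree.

By Malus's law, I₁ = I₀ cos²(95° − 40°) = I₀ cos²(55°) = 0.329 I₀.
Target fraction: 3200 / 1.82e4 lux = 0.1758 of I₀.
Need I₂/I₀ = 0.1758, so cos²(θ − 95°) = 0.1758 / 0.329 = 0.5344.
θ − 95° = arccos(√0.5344) = 43.0°, giving θ ≈ 95 + 43.0 = 138.0°.

θ ≈ 138°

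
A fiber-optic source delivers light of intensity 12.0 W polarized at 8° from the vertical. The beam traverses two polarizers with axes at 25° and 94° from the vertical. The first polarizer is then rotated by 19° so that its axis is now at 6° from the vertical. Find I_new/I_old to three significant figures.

I_new/I_old ≈ 0.0104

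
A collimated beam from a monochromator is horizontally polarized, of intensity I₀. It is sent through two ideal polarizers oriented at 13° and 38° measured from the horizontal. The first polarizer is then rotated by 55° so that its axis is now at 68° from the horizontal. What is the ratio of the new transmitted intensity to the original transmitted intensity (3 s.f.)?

I_new/I_old ≈ 0.135

Before rotation:
By Malus's law, I₁ = I₀ cos²(13° − 0°) = I₀ cos²(13°) = 0.9494 I₀.
I₂ = I₁ cos²(38° − 13°) = 0.9494 I₀ · cos²(25°) = 0.7798 I₀.
After rotation:
I₁ = I₀ cos²(68° − 0°) = I₀ cos²(68°) = 0.1403 I₀.
I₂ = I₁ cos²(38° − 68°) = 0.1403 I₀ · cos²(30°) = 0.1052 I₀.
Ratio = 0.1052 / 0.7798 = 0.135.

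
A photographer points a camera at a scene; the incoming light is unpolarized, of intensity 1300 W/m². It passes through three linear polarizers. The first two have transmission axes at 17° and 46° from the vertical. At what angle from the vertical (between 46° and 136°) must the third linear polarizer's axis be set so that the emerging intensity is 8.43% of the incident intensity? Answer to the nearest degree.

Unpolarized light through the first polarizer → I₁ = ½ I₀, now polarized at 17°.
I₂ = I₁ cos²(46° − 17°) = 0.5 I₀ · cos²(29°) = 0.3825 I₀.
Need I₃/I₀ = 0.0843, so cos²(θ − 46°) = 0.0843 / 0.3825 = 0.2204.
θ − 46° = arccos(√0.2204) = 62.0°, giving θ ≈ 46 + 62.0 = 108.0°.

θ ≈ 108°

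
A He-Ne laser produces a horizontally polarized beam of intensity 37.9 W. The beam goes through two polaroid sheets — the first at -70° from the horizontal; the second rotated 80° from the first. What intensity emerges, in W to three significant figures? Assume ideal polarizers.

I₁ = 37.9 W · cos²(70°) = 4.433 W.
I₂ = I₁ · cos²(80°) = 4.433 · 0.03015 = 0.1337 W.

I ≈ 0.134 W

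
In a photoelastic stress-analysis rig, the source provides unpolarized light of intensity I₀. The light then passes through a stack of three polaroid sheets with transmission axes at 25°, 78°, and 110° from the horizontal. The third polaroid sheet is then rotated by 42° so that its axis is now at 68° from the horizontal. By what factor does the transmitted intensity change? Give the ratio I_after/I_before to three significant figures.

I_new/I_old ≈ 1.35

Before rotation:
Unpolarized light through the first polarizer → I₁ = ½ I₀, now polarized at 25°.
I₂ = I₁ cos²(78° − 25°) = 0.5 I₀ · cos²(53°) = 0.1811 I₀.
I₃ = I₂ cos²(110° − 78°) = 0.1811 I₀ · cos²(32°) = 0.1302 I₀.
After rotation:
Unpolarized light through the first polarizer → I₁ = ½ I₀, now polarized at 25°.
I₂ = I₁ cos²(78° − 25°) = 0.5 I₀ · cos²(53°) = 0.1811 I₀.
I₃ = I₂ cos²(68° − 78°) = 0.1811 I₀ · cos²(10°) = 0.1756 I₀.
Ratio = 0.1756 / 0.1302 = 1.349.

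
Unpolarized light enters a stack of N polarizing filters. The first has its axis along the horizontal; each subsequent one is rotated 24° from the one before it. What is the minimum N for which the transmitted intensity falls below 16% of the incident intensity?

First polarizer halves the unpolarized light: factor 1/2.
Each further stage multiplies by cos²(24°) = 0.8346.
After N polarizers: T = 0.5·0.8346^(N−1). Require T < 0.16 ⇒ N−1 > ln(0.16/0.5)/ln(0.8346) = 6.30, so N−1 ≥ 7 and N = 8.
Check: N=8 gives T = 0.141 < 0.16; N=7 gives T = 0.1689.

N = 8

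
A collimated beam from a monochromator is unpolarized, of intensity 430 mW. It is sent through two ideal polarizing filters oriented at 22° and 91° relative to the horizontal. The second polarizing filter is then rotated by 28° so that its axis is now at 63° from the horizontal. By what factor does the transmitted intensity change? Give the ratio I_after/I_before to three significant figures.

Before rotation:
Unpolarized light through the first polarizer → I₁ = ½ I₀, now polarized at 22°.
I₂ = I₁ cos²(91° − 22°) = 0.5 I₀ · cos²(69°) = 0.06421 I₀.
After rotation:
Unpolarized light through the first polarizer → I₁ = ½ I₀, now polarized at 22°.
I₂ = I₁ cos²(63° − 22°) = 0.5 I₀ · cos²(41°) = 0.2848 I₀.
Ratio = 0.2848 / 0.06421 = 4.435.

I_new/I_old ≈ 4.44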